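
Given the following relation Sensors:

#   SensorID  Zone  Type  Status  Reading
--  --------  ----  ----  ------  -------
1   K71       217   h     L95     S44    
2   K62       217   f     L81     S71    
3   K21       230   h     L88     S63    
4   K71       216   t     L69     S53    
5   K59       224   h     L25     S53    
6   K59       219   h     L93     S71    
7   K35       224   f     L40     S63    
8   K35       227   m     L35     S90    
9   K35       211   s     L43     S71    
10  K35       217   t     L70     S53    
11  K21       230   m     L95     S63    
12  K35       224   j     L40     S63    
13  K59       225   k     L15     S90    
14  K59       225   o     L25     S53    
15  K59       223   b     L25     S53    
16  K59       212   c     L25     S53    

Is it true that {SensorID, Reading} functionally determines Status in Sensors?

(SensorID=K71, Reading=S44): row 1 → Status = L95 ✓
(SensorID=K62, Reading=S71): row 2 → Status = L81 ✓
(SensorID=K21, Reading=S63): rows 3, 11 → Status takes values {L88, L95} — violation
(SensorID=K71, Reading=S53): row 4 → Status = L69 ✓
(SensorID=K59, Reading=S53): rows 5, 14, 15, 16 → Status = L25, L25, L25, L25 ✓
(SensorID=K59, Reading=S71): row 6 → Status = L93 ✓
(SensorID=K35, Reading=S63): rows 7, 12 → Status = L40, L40 ✓
(SensorID=K35, Reading=S90): row 8 → Status = L35 ✓
(SensorID=K35, Reading=S71): row 9 → Status = L43 ✓
(SensorID=K35, Reading=S53): row 10 → Status = L70 ✓
(SensorID=K59, Reading=S90): row 13 → Status = L15 ✓
Two rows agree on {SensorID, Reading} but differ on Status, so {SensorID, Reading} → Status does not hold.

No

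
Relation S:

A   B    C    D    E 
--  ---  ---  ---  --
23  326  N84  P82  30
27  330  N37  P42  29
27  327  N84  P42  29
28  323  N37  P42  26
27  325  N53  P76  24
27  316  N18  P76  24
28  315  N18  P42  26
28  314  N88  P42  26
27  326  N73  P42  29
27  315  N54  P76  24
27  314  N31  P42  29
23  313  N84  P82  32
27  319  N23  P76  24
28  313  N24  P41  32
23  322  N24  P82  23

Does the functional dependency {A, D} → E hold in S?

No

(A=23, D=P82): 3 rows → E takes values {30, 32, 23} — violation
(A=27, D=P42): 4 rows → E = 29, 29, 29, 29 ✓
(A=28, D=P42): 3 rows → E = 26, 26, 26 ✓
(A=27, D=P76): 4 rows → E = 24, 24, 24, 24 ✓
(A=28, D=P41): 1 row → E = 32 ✓
Two rows agree on {A, D} but differ on E, so {A, D} → E does not hold.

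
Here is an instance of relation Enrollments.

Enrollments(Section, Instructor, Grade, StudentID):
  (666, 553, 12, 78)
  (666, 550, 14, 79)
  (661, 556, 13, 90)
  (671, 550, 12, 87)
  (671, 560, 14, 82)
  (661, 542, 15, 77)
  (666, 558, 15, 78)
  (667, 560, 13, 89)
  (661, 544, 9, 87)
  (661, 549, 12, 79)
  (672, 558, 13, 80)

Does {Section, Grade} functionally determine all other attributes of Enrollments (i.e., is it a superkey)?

All 11 rows have distinct {Section, Grade} values, so {Section, Grade} → (all attributes) holds and {Section, Grade} is a superkey.

Yes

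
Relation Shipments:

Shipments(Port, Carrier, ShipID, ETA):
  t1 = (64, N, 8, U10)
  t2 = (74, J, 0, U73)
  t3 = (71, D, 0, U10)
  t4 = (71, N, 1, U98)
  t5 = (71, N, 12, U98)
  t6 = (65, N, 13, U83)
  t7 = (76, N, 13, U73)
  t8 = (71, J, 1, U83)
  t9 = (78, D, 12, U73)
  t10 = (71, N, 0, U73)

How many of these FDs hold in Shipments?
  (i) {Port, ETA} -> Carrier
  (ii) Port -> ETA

1

(i) {Port, ETA} -> Carrier: every LHS value maps to a single RHS value — holds.
(ii) Port -> ETA: Port=71: rows 3, 4, 5, 8, 10 → ETA takes values {U10, U98, U83, U73} — violation — fails.
1 of the 2 dependencies holds.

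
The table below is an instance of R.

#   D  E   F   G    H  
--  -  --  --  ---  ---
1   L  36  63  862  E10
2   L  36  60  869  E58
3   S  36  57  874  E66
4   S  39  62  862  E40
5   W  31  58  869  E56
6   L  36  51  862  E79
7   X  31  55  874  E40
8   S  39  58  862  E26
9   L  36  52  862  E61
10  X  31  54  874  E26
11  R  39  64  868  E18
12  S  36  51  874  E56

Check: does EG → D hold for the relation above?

(E=36, G=862): rows 1, 6, 9 → D = L, L, L ✓
(E=36, G=869): row 2 → D = L ✓
(E=36, G=874): rows 3, 12 → D = S, S ✓
(E=39, G=862): rows 4, 8 → D = S, S ✓
(E=31, G=869): row 5 → D = W ✓
(E=31, G=874): rows 7, 10 → D = X, X ✓
(E=39, G=868): row 11 → D = R ✓
Every EG value is associated with a single D value, so EG → D holds.

Yes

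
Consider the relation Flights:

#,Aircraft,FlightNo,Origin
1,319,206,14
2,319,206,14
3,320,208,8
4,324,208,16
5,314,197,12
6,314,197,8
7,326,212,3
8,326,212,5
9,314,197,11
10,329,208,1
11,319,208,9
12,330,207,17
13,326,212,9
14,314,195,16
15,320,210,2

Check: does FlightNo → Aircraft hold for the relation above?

No

FlightNo=206: rows 1, 2 → Aircraft = 319, 319 ✓
FlightNo=208: rows 3, 4, 10, 11 → Aircraft takes values {320, 324, 329, 319} — violation
FlightNo=197: rows 5, 6, 9 → Aircraft = 314, 314, 314 ✓
FlightNo=212: rows 7, 8, 13 → Aircraft = 326, 326, 326 ✓
FlightNo=207: row 12 → Aircraft = 330 ✓
FlightNo=195: row 14 → Aircraft = 314 ✓
FlightNo=210: row 15 → Aircraft = 320 ✓
Two rows agree on FlightNo but differ on Aircraft, so FlightNo → Aircraft does not hold.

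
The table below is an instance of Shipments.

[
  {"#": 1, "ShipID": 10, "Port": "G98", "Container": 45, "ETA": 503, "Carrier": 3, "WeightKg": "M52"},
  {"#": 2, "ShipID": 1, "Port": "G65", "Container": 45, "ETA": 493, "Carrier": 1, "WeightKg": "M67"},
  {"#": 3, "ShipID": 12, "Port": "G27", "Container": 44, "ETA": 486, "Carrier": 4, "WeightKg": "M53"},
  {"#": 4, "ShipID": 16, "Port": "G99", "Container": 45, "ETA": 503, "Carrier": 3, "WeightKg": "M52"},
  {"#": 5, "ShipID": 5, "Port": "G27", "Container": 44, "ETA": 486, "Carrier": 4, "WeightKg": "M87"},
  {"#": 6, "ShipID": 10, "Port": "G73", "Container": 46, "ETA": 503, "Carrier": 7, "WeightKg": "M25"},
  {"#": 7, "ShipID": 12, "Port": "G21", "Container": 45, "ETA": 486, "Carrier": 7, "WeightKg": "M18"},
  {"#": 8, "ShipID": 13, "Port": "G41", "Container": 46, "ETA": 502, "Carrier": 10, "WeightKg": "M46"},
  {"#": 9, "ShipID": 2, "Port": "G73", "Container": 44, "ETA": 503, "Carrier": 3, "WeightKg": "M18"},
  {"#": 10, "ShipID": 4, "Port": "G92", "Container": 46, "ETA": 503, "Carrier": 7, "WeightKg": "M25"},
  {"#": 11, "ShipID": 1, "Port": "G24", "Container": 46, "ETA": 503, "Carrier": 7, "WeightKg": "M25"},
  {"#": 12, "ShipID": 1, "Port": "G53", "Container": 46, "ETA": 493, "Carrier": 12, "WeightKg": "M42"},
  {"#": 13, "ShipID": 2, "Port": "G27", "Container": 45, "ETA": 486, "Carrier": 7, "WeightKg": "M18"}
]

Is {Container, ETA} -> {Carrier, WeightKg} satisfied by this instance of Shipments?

(Container=45, ETA=503): rows 1, 4 → {Carrier,WeightKg} = (3, M52), (3, M52) ✓
(Container=45, ETA=493): row 2 → {Carrier,WeightKg} = (1, M67) ✓
(Container=44, ETA=486): rows 3, 5 → {Carrier,WeightKg} takes values {(4, M53), (4, M87)} — violation
(Container=46, ETA=503): rows 6, 10, 11 → {Carrier,WeightKg} = (7, M25), (7, M25), (7, M25) ✓
(Container=45, ETA=486): rows 7, 13 → {Carrier,WeightKg} = (7, M18), (7, M18) ✓
(Container=46, ETA=502): row 8 → {Carrier,WeightKg} = (10, M46) ✓
(Container=44, ETA=503): row 9 → {Carrier,WeightKg} = (3, M18) ✓
(Container=46, ETA=493): row 12 → {Carrier,WeightKg} = (12, M42) ✓
Two rows agree on {Container, ETA} but differ on {Carrier, WeightKg}, so {Container, ETA} -> {Carrier, WeightKg} does not hold.

No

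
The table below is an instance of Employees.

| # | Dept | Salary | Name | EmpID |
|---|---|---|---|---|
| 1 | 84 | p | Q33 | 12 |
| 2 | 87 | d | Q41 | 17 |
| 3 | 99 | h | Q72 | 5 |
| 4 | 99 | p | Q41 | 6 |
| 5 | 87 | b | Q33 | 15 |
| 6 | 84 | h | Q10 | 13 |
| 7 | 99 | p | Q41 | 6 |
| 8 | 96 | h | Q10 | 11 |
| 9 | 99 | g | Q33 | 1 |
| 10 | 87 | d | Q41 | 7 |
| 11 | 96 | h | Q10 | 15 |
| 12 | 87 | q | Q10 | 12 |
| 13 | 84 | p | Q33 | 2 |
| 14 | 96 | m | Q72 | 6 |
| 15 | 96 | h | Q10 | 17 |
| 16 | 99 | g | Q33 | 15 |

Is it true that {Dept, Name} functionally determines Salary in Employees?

Yes

(Dept=84, Name=Q33): rows 1, 13 → Salary = p, p ✓
(Dept=87, Name=Q41): rows 2, 10 → Salary = d, d ✓
(Dept=99, Name=Q72): row 3 → Salary = h ✓
(Dept=99, Name=Q41): rows 4, 7 → Salary = p, p ✓
(Dept=87, Name=Q33): row 5 → Salary = b ✓
(Dept=84, Name=Q10): row 6 → Salary = h ✓
(Dept=96, Name=Q10): rows 8, 11, 15 → Salary = h, h, h ✓
(Dept=99, Name=Q33): rows 9, 16 → Salary = g, g ✓
(Dept=87, Name=Q10): row 12 → Salary = q ✓
(Dept=96, Name=Q72): row 14 → Salary = m ✓
Every {Dept, Name} value is associated with a single Salary value, so {Dept, Name} → Salary holds.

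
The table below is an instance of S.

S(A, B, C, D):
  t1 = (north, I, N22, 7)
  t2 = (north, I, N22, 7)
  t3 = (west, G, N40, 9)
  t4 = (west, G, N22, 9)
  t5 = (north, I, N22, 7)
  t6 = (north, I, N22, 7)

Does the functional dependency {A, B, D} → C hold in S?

No

(A=north, B=I, D=7): rows 1, 2, 5, 6 → C = N22, N22, N22, N22 ✓
(A=west, B=G, D=9): rows 3, 4 → C takes values {N40, N22} — violation
Two rows agree on {A, B, D} but differ on C, so {A, B, D} → C does not hold.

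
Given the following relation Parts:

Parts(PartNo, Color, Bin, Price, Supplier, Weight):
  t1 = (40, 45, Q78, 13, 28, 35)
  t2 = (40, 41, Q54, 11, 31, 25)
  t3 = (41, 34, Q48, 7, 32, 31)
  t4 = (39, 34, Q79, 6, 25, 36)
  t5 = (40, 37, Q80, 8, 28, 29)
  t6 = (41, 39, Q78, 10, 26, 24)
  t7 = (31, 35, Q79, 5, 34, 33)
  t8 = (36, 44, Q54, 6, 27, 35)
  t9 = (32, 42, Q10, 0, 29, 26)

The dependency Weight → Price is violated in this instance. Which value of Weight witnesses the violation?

35

Weight=35: rows 1, 8 → Price takes values {13, 6} — violation
Weight=25: row 2 → Price = 11 ✓
Weight=31: row 3 → Price = 7 ✓
Weight=36: row 4 → Price = 6 ✓
Weight=29: row 5 → Price = 8 ✓
Weight=24: row 6 → Price = 10 ✓
Weight=33: row 7 → Price = 5 ✓
Weight=26: row 9 → Price = 0 ✓
The only Weight value with inconsistent Price is Weight=35.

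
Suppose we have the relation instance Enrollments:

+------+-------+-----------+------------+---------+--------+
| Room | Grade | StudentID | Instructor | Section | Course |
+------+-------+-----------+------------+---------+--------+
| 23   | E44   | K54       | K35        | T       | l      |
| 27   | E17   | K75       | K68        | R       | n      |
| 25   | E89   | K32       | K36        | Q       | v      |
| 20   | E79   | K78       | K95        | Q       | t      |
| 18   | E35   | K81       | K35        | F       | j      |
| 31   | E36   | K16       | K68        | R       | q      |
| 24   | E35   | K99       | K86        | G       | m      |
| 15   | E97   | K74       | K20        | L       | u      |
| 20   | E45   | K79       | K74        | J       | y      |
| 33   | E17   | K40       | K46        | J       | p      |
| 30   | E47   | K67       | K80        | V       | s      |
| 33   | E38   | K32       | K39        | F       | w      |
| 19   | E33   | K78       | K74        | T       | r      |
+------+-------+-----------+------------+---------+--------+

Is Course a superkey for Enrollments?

All 13 rows have distinct Course values, so Course → (all attributes) holds and Course is a superkey.

Yes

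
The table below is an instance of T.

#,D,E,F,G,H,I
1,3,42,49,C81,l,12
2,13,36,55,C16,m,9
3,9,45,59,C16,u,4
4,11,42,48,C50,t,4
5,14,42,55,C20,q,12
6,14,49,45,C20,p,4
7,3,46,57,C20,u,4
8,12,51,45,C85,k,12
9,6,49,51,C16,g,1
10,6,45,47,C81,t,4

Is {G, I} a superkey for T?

Rows 6 and 7 have the same {G, I} value (G=C20, I=4) but are distinct tuples, so {G, I} does not determine every attribute — not a superkey.

No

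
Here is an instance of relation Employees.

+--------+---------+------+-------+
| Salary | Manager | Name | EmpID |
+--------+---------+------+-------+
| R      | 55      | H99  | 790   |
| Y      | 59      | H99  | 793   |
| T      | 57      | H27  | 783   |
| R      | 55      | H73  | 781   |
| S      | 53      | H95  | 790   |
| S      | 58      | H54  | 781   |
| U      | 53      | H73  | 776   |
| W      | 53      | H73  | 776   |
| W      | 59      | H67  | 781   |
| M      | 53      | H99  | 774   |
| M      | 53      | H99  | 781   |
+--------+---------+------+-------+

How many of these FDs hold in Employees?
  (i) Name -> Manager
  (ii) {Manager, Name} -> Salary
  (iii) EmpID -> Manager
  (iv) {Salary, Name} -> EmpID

(i) Name -> Manager: Name=H99: 4 rows → Manager takes values {55, 59, 53} — violation; Name=H73: 3 rows → Manager takes values {55, 53} — violation — fails.
(ii) {Manager, Name} -> Salary: (Manager=53, Name=H73): 2 rows → Salary takes values {U, W} — violation — fails.
(iii) EmpID -> Manager: EmpID=790: 2 rows → Manager takes values {55, 53} — violation; EmpID=781: 4 rows → Manager takes values {55, 58, 59, 53} — violation — fails.
(iv) {Salary, Name} -> EmpID: (Salary=M, Name=H99): 2 rows → EmpID takes values {774, 781} — violation — fails.
None of the 4 dependencies hold.

0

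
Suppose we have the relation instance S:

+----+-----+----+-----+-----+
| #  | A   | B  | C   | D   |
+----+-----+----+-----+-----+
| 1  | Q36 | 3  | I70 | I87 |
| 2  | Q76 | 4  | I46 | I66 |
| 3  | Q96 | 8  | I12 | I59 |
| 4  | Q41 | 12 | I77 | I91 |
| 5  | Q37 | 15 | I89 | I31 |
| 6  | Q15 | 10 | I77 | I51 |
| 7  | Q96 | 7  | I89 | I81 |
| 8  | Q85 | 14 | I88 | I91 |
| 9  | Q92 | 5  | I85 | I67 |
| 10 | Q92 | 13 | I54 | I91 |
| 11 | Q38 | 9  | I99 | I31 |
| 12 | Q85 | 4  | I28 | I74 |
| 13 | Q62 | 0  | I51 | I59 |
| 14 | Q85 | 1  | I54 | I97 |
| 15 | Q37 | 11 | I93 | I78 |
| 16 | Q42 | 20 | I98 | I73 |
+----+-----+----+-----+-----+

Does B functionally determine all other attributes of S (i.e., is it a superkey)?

Rows 2 and 12 have the same B value B=4 but are distinct tuples, so B does not determine every attribute — not a superkey.

No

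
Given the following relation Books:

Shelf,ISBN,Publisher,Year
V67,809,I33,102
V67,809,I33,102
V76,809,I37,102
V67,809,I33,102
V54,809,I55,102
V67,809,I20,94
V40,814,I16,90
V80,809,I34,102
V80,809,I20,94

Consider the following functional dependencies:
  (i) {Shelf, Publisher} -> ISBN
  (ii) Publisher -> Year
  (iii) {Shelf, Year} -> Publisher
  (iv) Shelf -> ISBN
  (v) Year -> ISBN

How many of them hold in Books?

5

(i) {Shelf, Publisher} -> ISBN: every LHS value maps to a single RHS value — holds.
(ii) Publisher -> Year: every LHS value maps to a single RHS value — holds.
(iii) {Shelf, Year} -> Publisher: every LHS value maps to a single RHS value — holds.
(iv) Shelf -> ISBN: every LHS value maps to a single RHS value — holds.
(v) Year -> ISBN: every LHS value maps to a single RHS value — holds.
5 of the 5 dependencies hold.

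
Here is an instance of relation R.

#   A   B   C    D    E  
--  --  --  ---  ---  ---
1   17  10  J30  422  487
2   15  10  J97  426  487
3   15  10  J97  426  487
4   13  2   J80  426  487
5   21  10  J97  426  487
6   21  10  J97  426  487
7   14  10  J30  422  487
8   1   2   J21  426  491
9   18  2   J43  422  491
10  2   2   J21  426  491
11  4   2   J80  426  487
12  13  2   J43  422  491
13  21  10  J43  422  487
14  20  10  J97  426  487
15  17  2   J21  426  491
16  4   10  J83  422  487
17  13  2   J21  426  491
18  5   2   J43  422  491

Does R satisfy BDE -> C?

(B=10, D=422, E=487): rows 1, 7, 13, 16 → C takes values {J30, J43, J83} — violation
(B=10, D=426, E=487): rows 2, 3, 5, 6, 14 → C = J97, J97, J97, J97, J97 ✓
(B=2, D=426, E=487): rows 4, 11 → C = J80, J80 ✓
(B=2, D=426, E=491): rows 8, 10, 15, 17 → C = J21, J21, J21, J21 ✓
(B=2, D=422, E=491): rows 9, 12, 18 → C = J43, J43, J43 ✓
Two rows agree on BDE but differ on C, so BDE -> C does not hold.

No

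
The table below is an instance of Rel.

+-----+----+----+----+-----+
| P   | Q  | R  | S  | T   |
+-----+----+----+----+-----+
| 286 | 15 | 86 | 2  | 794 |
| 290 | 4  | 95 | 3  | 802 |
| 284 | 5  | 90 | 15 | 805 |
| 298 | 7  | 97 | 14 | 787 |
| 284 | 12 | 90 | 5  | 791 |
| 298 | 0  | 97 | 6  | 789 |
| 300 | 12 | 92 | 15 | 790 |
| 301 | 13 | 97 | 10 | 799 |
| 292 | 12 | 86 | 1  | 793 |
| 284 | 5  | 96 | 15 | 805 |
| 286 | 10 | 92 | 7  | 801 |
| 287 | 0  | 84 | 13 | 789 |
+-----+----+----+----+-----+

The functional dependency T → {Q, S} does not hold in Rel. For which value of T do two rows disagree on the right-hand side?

T=794: 1 row → {Q,S} = (15, 2) ✓
T=802: 1 row → {Q,S} = (4, 3) ✓
T=805: 2 rows → {Q,S} = (5, 15), (5, 15) ✓
T=787: 1 row → {Q,S} = (7, 14) ✓
T=791: 1 row → {Q,S} = (12, 5) ✓
T=789: 2 rows → {Q,S} takes values {(0, 6), (0, 13)} — violation
T=790: 1 row → {Q,S} = (12, 15) ✓
T=799: 1 row → {Q,S} = (13, 10) ✓
T=793: 1 row → {Q,S} = (12, 1) ✓
T=801: 1 row → {Q,S} = (10, 7) ✓
The only T value with inconsistent RHS is T=789.

789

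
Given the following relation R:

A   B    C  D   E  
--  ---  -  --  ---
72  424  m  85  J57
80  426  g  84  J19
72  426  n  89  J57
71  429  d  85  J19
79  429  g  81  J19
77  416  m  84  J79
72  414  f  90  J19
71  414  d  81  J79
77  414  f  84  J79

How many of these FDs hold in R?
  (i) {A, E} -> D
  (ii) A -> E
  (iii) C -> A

(i) {A, E} -> D: (A=72, E=J57): 2 rows → D takes values {85, 89} — violation — fails.
(ii) A -> E: A=72: 3 rows → E takes values {J57, J19} — violation; A=71: 2 rows → E takes values {J19, J79} — violation — fails.
(iii) C -> A: C=m: 2 rows → A takes values {72, 77} — violation; C=g: 2 rows → A takes values {80, 79} — violation; C=f: 2 rows → A takes values {72, 77} — violation — fails.
None of the 3 dependencies hold.

0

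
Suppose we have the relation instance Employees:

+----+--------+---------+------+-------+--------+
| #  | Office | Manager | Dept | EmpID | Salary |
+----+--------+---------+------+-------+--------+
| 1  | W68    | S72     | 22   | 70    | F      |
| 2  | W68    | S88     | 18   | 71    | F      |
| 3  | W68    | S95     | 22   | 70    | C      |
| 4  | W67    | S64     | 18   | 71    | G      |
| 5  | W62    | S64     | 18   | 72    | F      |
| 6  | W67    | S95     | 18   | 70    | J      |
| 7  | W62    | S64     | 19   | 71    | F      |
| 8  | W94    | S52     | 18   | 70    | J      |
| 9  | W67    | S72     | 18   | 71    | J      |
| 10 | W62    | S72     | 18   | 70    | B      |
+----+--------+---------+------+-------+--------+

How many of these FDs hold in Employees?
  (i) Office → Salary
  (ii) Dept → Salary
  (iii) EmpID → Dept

(i) Office → Salary: Office=W68: rows 1, 2, 3 → Salary takes values {F, C} — violation; Office=W67: rows 4, 6, 9 → Salary takes values {G, J} — violation; Office=W62: rows 5, 7, 10 → Salary takes values {F, B} — violation — fails.
(ii) Dept → Salary: Dept=22: rows 1, 3 → Salary takes values {F, C} — violation; Dept=18: rows 2, 4, 5, 6, 8, 9, 10 → Salary takes values {F, G, J, B} — violation — fails.
(iii) EmpID → Dept: EmpID=70: rows 1, 3, 6, 8, 10 → Dept takes values {22, 18} — violation; EmpID=71: rows 2, 4, 7, 9 → Dept takes values {18, 19} — violation — fails.
None of the 3 dependencies hold.

0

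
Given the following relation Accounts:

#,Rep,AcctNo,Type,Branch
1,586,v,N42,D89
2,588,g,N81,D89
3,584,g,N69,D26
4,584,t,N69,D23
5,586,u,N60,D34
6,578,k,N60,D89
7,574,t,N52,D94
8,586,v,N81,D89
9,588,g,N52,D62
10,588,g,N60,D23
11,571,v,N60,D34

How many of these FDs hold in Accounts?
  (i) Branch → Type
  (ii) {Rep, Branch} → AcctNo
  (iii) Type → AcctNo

1

(i) Branch → Type: Branch=D89: rows 1, 2, 6, 8 → Type takes values {N42, N81, N60} — violation; Branch=D23: rows 4, 10 → Type takes values {N69, N60} — violation — fails.
(ii) {Rep, Branch} → AcctNo: every LHS value maps to a single RHS value — holds.
(iii) Type → AcctNo: Type=N81: rows 2, 8 → AcctNo takes values {g, v} — violation; Type=N69: rows 3, 4 → AcctNo takes values {g, t} — violation; Type=N60: rows 5, 6, 10, 11 → AcctNo takes values {u, k, g, v} — violation; Type=N52: rows 7, 9 → AcctNo takes values {t, g} — violation — fails.
1 of the 3 dependencies holds.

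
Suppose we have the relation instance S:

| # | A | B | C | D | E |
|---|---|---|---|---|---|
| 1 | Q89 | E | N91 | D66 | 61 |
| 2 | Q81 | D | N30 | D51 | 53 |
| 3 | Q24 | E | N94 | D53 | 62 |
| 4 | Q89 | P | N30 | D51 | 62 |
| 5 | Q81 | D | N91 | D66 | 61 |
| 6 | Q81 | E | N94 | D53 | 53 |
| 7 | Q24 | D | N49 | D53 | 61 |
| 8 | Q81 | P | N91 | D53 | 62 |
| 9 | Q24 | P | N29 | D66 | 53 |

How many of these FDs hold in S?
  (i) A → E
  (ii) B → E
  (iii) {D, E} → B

0

(i) A → E: A=Q89: rows 1, 4 → E takes values {61, 62} — violation; A=Q81: rows 2, 5, 6, 8 → E takes values {53, 61, 62} — violation; A=Q24: rows 3, 7, 9 → E takes values {62, 61, 53} — violation — fails.
(ii) B → E: B=E: rows 1, 3, 6 → E takes values {61, 62, 53} — violation; B=D: rows 2, 5, 7 → E takes values {53, 61} — violation; B=P: rows 4, 8, 9 → E takes values {62, 53} — violation — fails.
(iii) {D, E} → B: (D=D66, E=61): rows 1, 5 → B takes values {E, D} — violation; (D=D53, E=62): rows 3, 8 → B takes values {E, P} — violation — fails.
None of the 3 dependencies hold.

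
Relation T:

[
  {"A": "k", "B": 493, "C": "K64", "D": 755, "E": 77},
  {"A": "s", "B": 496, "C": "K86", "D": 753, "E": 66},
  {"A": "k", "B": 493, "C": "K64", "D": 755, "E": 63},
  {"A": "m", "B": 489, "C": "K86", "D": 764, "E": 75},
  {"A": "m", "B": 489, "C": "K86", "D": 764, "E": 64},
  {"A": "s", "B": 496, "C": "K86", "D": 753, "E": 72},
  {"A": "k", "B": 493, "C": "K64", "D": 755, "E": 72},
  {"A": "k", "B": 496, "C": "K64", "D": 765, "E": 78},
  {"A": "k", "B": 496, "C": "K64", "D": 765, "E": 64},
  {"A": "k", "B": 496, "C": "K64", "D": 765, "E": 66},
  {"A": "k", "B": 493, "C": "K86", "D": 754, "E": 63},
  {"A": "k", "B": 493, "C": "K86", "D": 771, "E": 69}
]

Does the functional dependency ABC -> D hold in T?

(A=k, B=493, C=K64): 3 rows → D = 755, 755, 755 ✓
(A=s, B=496, C=K86): 2 rows → D = 753, 753 ✓
(A=m, B=489, C=K86): 2 rows → D = 764, 764 ✓
(A=k, B=496, C=K64): 3 rows → D = 765, 765, 765 ✓
(A=k, B=493, C=K86): 2 rows → D takes values {754, 771} — violation
Two rows agree on ABC but differ on D, so ABC -> D does not hold.

No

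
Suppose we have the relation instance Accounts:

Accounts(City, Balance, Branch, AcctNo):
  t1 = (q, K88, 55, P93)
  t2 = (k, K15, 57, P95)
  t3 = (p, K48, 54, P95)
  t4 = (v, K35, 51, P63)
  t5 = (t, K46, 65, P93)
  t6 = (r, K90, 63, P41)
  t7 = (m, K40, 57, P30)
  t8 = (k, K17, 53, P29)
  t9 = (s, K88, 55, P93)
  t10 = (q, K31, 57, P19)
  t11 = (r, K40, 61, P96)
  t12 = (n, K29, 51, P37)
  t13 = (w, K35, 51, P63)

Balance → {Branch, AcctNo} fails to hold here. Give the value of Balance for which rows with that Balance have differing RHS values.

Balance=K88: rows 1, 9 → {Branch,AcctNo} = (55, P93), (55, P93) ✓
Balance=K15: row 2 → {Branch,AcctNo} = (57, P95) ✓
Balance=K48: row 3 → {Branch,AcctNo} = (54, P95) ✓
Balance=K35: rows 4, 13 → {Branch,AcctNo} = (51, P63), (51, P63) ✓
Balance=K46: row 5 → {Branch,AcctNo} = (65, P93) ✓
Balance=K90: row 6 → {Branch,AcctNo} = (63, P41) ✓
Balance=K40: rows 7, 11 → {Branch,AcctNo} takes values {(57, P30), (61, P96)} — violation
Balance=K17: row 8 → {Branch,AcctNo} = (53, P29) ✓
Balance=K31: row 10 → {Branch,AcctNo} = (57, P19) ✓
Balance=K29: row 12 → {Branch,AcctNo} = (51, P37) ✓
The only Balance value with inconsistent RHS is Balance=K40.

K40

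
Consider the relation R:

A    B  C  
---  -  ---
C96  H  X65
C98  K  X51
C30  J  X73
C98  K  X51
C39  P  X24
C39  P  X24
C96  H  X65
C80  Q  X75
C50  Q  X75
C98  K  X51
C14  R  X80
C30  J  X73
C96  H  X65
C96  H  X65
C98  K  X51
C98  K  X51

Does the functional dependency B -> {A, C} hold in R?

No

B=H: 4 rows → {A,C} = (C96, X65), (C96, X65), (C96, X65), (C96, X65) ✓
B=K: 5 rows → {A,C} = (C98, X51), (C98, X51), (C98, X51), (C98, X51), (C98, X51) ✓
B=J: 2 rows → {A,C} = (C30, X73), (C30, X73) ✓
B=P: 2 rows → {A,C} = (C39, X24), (C39, X24) ✓
B=Q: 2 rows → {A,C} takes values {(C80, X75), (C50, X75)} — violation
B=R: 1 row → {A,C} = (C14, X80) ✓
Two rows agree on B but differ on {A, C}, so B -> {A, C} does not hold.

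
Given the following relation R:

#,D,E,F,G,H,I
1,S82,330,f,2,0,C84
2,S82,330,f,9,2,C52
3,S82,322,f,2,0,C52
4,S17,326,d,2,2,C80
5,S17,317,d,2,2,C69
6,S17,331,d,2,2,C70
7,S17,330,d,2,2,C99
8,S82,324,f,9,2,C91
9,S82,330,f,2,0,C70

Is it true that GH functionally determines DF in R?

Yes

(G=2, H=0): rows 1, 3, 9 → {D,F} = (S82, f), (S82, f), (S82, f) ✓
(G=9, H=2): rows 2, 8 → {D,F} = (S82, f), (S82, f) ✓
(G=2, H=2): rows 4, 5, 6, 7 → {D,F} = (S17, d), (S17, d), (S17, d), (S17, d) ✓
Every GH value is associated with a single DF value, so GH -> DF holds.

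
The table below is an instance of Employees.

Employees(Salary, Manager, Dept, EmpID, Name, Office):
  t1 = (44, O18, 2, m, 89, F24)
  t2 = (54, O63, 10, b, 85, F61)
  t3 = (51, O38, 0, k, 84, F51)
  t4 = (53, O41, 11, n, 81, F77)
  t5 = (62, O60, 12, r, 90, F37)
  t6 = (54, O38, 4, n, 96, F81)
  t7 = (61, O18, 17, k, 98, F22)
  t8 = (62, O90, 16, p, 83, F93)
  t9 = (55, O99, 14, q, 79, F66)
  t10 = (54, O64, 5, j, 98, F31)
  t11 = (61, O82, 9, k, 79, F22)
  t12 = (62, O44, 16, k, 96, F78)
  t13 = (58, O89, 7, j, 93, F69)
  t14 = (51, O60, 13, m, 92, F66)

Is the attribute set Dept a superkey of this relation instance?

No

Rows 8 and 12 have the same Dept value Dept=16 but are distinct tuples, so Dept does not determine every attribute — not a superkey.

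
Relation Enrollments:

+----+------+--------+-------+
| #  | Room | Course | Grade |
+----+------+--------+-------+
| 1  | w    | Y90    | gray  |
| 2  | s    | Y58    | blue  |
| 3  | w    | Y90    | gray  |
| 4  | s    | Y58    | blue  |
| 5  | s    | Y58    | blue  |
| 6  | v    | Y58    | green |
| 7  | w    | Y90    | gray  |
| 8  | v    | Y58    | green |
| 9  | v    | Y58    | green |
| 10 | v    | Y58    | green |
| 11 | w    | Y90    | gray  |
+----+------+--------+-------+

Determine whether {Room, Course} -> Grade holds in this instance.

Yes

(Room=w, Course=Y90): rows 1, 3, 7, 11 → Grade = gray, gray, gray, gray ✓
(Room=s, Course=Y58): rows 2, 4, 5 → Grade = blue, blue, blue ✓
(Room=v, Course=Y58): rows 6, 8, 9, 10 → Grade = green, green, green, green ✓
Every {Room, Course} value is associated with a single Grade value, so {Room, Course} -> Grade holds.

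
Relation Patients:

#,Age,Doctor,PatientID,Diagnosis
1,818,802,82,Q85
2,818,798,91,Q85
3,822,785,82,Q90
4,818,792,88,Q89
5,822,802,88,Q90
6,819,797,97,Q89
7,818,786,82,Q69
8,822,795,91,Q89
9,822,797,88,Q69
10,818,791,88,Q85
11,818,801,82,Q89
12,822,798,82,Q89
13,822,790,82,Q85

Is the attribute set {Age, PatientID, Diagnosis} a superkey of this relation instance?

Yes

All 13 rows have distinct {Age, PatientID, Diagnosis} values, so {Age, PatientID, Diagnosis} → (all attributes) holds and {Age, PatientID, Diagnosis} is a superkey.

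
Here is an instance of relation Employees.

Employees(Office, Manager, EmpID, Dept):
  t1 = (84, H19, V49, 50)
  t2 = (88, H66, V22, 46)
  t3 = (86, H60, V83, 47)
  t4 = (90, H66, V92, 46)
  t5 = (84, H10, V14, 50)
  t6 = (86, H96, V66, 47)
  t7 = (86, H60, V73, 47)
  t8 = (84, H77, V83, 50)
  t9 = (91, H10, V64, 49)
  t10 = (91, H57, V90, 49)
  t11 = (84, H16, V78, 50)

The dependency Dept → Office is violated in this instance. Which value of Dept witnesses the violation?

Dept=50: rows 1, 5, 8, 11 → Office = 84, 84, 84, 84 ✓
Dept=46: rows 2, 4 → Office takes values {88, 90} — violation
Dept=47: rows 3, 6, 7 → Office = 86, 86, 86 ✓
Dept=49: rows 9, 10 → Office = 91, 91 ✓
The only Dept value with inconsistent Office is Dept=46.

46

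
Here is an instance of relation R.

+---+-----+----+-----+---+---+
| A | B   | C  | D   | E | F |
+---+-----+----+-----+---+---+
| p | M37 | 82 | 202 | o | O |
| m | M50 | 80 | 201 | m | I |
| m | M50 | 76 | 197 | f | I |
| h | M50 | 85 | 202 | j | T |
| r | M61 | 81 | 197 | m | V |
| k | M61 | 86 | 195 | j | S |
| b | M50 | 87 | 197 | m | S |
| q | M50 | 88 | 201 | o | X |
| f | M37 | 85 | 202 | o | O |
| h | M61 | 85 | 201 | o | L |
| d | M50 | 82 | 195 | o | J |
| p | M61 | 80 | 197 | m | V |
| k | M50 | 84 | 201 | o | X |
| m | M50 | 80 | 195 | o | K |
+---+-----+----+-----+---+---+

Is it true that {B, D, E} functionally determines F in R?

No

(B=M37, D=202, E=o): 2 rows → F = O, O ✓
(B=M50, D=201, E=m): 1 row → F = I ✓
(B=M50, D=197, E=f): 1 row → F = I ✓
(B=M50, D=202, E=j): 1 row → F = T ✓
(B=M61, D=197, E=m): 2 rows → F = V, V ✓
(B=M61, D=195, E=j): 1 row → F = S ✓
(B=M50, D=197, E=m): 1 row → F = S ✓
(B=M50, D=201, E=o): 2 rows → F = X, X ✓
(B=M61, D=201, E=o): 1 row → F = L ✓
(B=M50, D=195, E=o): 2 rows → F takes values {J, K} — violation
Two rows agree on {B, D, E} but differ on F, so {B, D, E} → F does not hold.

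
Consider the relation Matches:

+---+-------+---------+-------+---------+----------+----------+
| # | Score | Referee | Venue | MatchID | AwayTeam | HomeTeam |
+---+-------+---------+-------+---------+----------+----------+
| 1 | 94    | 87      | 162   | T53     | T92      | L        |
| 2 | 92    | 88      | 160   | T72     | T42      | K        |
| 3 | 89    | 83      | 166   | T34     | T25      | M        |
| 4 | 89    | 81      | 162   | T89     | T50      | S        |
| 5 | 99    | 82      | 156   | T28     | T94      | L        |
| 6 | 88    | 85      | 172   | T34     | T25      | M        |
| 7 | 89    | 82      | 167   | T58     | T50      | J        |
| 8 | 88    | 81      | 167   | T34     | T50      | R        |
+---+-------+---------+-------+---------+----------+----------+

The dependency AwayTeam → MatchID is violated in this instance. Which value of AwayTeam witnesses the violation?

T50

AwayTeam=T92: row 1 → MatchID = T53 ✓
AwayTeam=T42: row 2 → MatchID = T72 ✓
AwayTeam=T25: rows 3, 6 → MatchID = T34, T34 ✓
AwayTeam=T50: rows 4, 7, 8 → MatchID takes values {T89, T58, T34} — violation
AwayTeam=T94: row 5 → MatchID = T28 ✓
The only AwayTeam value with inconsistent MatchID is AwayTeam=T50.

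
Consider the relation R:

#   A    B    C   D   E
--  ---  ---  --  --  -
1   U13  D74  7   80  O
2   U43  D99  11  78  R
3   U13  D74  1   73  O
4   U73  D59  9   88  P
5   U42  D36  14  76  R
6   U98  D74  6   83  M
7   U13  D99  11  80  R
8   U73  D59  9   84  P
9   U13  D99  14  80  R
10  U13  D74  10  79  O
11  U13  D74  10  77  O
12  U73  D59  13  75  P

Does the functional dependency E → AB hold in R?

E=O: rows 1, 3, 10, 11 → {A,B} = (U13, D74), (U13, D74), (U13, D74), (U13, D74) ✓
E=R: rows 2, 5, 7, 9 → {A,B} takes values {(U43, D99), (U42, D36), (U13, D99)} — violation
E=P: rows 4, 8, 12 → {A,B} = (U73, D59), (U73, D59), (U73, D59) ✓
E=M: row 6 → {A,B} = (U98, D74) ✓
Two rows agree on E but differ on AB, so E → AB does not hold.

No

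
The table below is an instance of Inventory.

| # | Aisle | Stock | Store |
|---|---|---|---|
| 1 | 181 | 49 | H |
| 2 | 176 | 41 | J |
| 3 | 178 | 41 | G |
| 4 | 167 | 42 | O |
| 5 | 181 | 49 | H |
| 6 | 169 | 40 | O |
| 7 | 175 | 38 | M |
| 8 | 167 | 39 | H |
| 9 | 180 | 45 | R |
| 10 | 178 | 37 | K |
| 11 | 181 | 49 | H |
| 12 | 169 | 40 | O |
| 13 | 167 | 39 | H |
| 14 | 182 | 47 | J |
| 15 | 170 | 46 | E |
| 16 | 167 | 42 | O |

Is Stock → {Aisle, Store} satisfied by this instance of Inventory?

No

Stock=49: rows 1, 5, 11 → {Aisle,Store} = (181, H), (181, H), (181, H) ✓
Stock=41: rows 2, 3 → {Aisle,Store} takes values {(176, J), (178, G)} — violation
Stock=42: rows 4, 16 → {Aisle,Store} = (167, O), (167, O) ✓
Stock=40: rows 6, 12 → {Aisle,Store} = (169, O), (169, O) ✓
Stock=38: row 7 → {Aisle,Store} = (175, M) ✓
Stock=39: rows 8, 13 → {Aisle,Store} = (167, H), (167, H) ✓
Stock=45: row 9 → {Aisle,Store} = (180, R) ✓
Stock=37: row 10 → {Aisle,Store} = (178, K) ✓
Stock=47: row 14 → {Aisle,Store} = (182, J) ✓
Stock=46: row 15 → {Aisle,Store} = (170, E) ✓
Two rows agree on Stock but differ on {Aisle, Store}, so Stock → {Aisle, Store} does not hold.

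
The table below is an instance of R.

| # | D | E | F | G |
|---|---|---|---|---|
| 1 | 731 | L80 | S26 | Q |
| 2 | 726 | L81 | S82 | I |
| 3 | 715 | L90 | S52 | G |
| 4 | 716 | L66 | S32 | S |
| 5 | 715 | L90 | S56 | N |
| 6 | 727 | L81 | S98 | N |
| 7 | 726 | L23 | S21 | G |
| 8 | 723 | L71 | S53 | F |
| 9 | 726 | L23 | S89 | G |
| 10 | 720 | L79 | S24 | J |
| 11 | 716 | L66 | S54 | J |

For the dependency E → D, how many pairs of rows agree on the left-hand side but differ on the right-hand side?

E=L81: violating pairs (2,6) — 1 pair.
E=L90: all 2 rows agree on D — 0 pairs.
E=L66: all 2 rows agree on D — 0 pairs.
E=L23: all 2 rows agree on D — 0 pairs.

1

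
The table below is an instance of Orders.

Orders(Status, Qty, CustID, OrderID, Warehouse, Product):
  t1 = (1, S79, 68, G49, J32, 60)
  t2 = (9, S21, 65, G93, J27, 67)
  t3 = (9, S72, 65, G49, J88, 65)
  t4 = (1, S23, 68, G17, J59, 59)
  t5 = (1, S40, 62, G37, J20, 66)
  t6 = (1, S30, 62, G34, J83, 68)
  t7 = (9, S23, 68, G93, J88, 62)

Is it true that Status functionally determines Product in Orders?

Status=1: rows 1, 4, 5, 6 → Product takes values {60, 59, 66, 68} — violation
Status=9: rows 2, 3, 7 → Product takes values {67, 65, 62} — violation
Two rows agree on Status but differ on Product, so Status -> Product does not hold.

No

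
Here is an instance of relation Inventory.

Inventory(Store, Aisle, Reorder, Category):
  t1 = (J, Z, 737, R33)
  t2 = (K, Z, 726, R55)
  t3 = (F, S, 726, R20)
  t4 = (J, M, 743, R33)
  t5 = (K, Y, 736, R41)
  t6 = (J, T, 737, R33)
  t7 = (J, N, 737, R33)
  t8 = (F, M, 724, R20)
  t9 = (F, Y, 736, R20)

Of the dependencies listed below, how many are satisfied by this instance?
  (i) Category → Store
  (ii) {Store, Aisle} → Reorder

(i) Category → Store: every LHS value maps to a single RHS value — holds.
(ii) {Store, Aisle} → Reorder: every LHS value maps to a single RHS value — holds.
2 of the 2 dependencies hold.

2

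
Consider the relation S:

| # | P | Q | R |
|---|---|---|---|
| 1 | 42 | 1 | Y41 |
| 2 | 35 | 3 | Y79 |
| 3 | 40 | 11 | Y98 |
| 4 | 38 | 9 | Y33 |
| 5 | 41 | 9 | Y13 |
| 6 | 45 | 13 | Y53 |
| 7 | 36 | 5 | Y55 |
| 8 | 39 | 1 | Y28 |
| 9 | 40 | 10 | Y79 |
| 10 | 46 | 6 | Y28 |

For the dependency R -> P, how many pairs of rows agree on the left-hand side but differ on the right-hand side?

R=Y79: violating pairs (2,9) — 1 pair.
R=Y28: violating pairs (8,10) — 1 pair.

2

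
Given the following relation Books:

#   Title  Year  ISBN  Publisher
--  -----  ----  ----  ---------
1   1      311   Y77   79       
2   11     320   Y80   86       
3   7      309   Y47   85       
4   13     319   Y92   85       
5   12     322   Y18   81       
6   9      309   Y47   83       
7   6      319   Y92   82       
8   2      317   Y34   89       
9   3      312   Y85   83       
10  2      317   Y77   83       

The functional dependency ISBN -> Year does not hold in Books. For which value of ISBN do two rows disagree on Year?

Y77

ISBN=Y77: rows 1, 10 → Year takes values {311, 317} — violation
ISBN=Y80: row 2 → Year = 320 ✓
ISBN=Y47: rows 3, 6 → Year = 309, 309 ✓
ISBN=Y92: rows 4, 7 → Year = 319, 319 ✓
ISBN=Y18: row 5 → Year = 322 ✓
ISBN=Y34: row 8 → Year = 317 ✓
ISBN=Y85: row 9 → Year = 312 ✓
The only ISBN value with inconsistent Year is ISBN=Y77.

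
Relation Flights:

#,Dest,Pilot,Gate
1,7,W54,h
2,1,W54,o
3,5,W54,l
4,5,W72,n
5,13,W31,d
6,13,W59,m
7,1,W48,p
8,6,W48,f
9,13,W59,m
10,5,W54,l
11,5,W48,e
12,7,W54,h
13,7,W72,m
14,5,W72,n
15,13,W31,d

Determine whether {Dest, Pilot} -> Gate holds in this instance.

Yes

(Dest=7, Pilot=W54): rows 1, 12 → Gate = h, h ✓
(Dest=1, Pilot=W54): row 2 → Gate = o ✓
(Dest=5, Pilot=W54): rows 3, 10 → Gate = l, l ✓
(Dest=5, Pilot=W72): rows 4, 14 → Gate = n, n ✓
(Dest=13, Pilot=W31): rows 5, 15 → Gate = d, d ✓
(Dest=13, Pilot=W59): rows 6, 9 → Gate = m, m ✓
(Dest=1, Pilot=W48): row 7 → Gate = p ✓
(Dest=6, Pilot=W48): row 8 → Gate = f ✓
(Dest=5, Pilot=W48): row 11 → Gate = e ✓
(Dest=7, Pilot=W72): row 13 → Gate = m ✓
Every {Dest, Pilot} value is associated with a single Gate value, so {Dest, Pilot} -> Gate holds.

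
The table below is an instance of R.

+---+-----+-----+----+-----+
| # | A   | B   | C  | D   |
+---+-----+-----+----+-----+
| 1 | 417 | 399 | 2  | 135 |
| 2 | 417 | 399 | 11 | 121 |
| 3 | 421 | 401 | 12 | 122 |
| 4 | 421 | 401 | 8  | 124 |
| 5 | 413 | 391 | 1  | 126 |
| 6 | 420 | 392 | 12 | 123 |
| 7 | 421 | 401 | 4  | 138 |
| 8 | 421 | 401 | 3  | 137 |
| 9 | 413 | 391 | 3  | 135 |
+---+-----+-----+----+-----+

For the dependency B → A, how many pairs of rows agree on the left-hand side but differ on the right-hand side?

B=399: all 2 rows agree on A — 0 pairs.
B=401: all 4 rows agree on A — 0 pairs.
B=391: all 2 rows agree on A — 0 pairs.

0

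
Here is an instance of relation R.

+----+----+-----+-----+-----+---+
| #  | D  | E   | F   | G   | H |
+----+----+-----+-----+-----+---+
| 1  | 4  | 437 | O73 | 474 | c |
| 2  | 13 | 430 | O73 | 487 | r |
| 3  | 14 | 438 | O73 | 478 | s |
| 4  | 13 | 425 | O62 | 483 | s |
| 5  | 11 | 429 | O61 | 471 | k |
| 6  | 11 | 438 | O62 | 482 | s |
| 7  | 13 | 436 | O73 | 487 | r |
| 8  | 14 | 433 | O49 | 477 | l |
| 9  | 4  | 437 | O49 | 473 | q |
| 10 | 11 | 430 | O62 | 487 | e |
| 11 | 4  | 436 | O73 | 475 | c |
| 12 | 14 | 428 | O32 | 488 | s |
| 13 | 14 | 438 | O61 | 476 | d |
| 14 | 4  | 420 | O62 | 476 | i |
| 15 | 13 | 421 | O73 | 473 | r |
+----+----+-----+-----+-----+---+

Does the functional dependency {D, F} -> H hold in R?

(D=4, F=O73): rows 1, 11 → H = c, c ✓
(D=13, F=O73): rows 2, 7, 15 → H = r, r, r ✓
(D=14, F=O73): row 3 → H = s ✓
(D=13, F=O62): row 4 → H = s ✓
(D=11, F=O61): row 5 → H = k ✓
(D=11, F=O62): rows 6, 10 → H takes values {s, e} — violation
(D=14, F=O49): row 8 → H = l ✓
(D=4, F=O49): row 9 → H = q ✓
(D=14, F=O32): row 12 → H = s ✓
(D=14, F=O61): row 13 → H = d ✓
(D=4, F=O62): row 14 → H = i ✓
Two rows agree on {D, F} but differ on H, so {D, F} -> H does not hold.

No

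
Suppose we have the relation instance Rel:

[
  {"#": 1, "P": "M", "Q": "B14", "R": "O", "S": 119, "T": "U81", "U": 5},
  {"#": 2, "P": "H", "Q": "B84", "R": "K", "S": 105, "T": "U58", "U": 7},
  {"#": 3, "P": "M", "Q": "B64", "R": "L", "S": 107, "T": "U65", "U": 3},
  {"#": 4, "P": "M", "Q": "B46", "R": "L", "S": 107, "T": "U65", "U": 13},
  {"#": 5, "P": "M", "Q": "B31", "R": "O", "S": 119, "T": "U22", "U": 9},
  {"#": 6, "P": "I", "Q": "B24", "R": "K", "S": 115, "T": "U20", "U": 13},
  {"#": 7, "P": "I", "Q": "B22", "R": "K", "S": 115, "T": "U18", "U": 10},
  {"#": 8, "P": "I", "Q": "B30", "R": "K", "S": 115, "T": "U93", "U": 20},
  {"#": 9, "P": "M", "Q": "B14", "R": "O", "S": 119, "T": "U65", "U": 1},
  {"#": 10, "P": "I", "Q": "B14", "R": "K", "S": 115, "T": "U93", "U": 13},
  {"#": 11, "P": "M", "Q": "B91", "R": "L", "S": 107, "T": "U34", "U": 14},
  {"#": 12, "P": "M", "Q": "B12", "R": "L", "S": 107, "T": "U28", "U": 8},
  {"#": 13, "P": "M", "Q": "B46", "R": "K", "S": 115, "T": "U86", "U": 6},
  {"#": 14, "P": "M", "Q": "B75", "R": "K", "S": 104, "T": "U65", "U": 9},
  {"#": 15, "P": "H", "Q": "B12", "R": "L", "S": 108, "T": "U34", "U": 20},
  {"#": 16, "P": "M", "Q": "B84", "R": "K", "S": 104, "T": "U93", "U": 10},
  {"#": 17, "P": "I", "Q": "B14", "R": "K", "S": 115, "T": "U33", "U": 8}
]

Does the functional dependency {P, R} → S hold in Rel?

No

(P=M, R=O): rows 1, 5, 9 → S = 119, 119, 119 ✓
(P=H, R=K): row 2 → S = 105 ✓
(P=M, R=L): rows 3, 4, 11, 12 → S = 107, 107, 107, 107 ✓
(P=I, R=K): rows 6, 7, 8, 10, 17 → S = 115, 115, 115, 115, 115 ✓
(P=M, R=K): rows 13, 14, 16 → S takes values {115, 104} — violation
(P=H, R=L): row 15 → S = 108 ✓
Two rows agree on {P, R} but differ on S, so {P, R} → S does not hold.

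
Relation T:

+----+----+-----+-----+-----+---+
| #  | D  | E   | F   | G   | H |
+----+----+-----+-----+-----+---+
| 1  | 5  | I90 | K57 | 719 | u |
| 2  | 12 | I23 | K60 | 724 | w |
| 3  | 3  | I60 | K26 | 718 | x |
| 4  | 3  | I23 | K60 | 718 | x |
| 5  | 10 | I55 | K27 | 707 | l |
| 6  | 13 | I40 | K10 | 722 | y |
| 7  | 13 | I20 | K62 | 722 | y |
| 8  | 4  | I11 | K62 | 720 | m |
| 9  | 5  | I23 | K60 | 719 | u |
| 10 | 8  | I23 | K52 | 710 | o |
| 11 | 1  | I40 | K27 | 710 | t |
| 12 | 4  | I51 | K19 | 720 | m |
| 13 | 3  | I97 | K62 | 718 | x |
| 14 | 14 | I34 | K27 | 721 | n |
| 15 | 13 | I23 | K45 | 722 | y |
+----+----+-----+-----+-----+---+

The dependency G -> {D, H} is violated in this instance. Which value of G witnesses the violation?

G=719: rows 1, 9 → {D,H} = (5, u), (5, u) ✓
G=724: row 2 → {D,H} = (12, w) ✓
G=718: rows 3, 4, 13 → {D,H} = (3, x), (3, x), (3, x) ✓
G=707: row 5 → {D,H} = (10, l) ✓
G=722: rows 6, 7, 15 → {D,H} = (13, y), (13, y), (13, y) ✓
G=720: rows 8, 12 → {D,H} = (4, m), (4, m) ✓
G=710: rows 10, 11 → {D,H} takes values {(8, o), (1, t)} — violation
G=721: row 14 → {D,H} = (14, n) ✓
The only G value with inconsistent RHS is G=710.

710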